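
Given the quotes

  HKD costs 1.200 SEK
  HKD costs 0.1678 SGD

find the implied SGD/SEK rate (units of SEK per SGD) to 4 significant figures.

SGD/SEK = 7.151

1 SGD ÷ 0.1678 = 5.95948 HKD
5.95948 HKD × 1.200 = 7.15137 SEK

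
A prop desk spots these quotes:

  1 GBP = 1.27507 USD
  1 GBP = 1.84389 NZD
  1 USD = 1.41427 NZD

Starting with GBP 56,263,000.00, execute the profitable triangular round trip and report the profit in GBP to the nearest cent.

Profit: GBP 1,266,624.28

Profitable loop is GBP → NZD → USD → GBP:
GBP 56,263,000.00 × 1.84389 = NZD 103,742,783.07
NZD 103,742,783.07 ÷ 1.41427 = USD 73,354,298.03
USD 73,354,298.03 ÷ 1.27507 = GBP 57,529,624.28
Profit = GBP 57,529,624.28 − GBP 56,263,000.00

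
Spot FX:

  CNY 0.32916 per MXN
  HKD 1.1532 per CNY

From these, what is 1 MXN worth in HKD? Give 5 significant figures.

1 MXN × 0.32916 = 0.32916 CNY
0.32916 CNY × 1.1532 = 0.379587 HKD

MXN/HKD = 0.37959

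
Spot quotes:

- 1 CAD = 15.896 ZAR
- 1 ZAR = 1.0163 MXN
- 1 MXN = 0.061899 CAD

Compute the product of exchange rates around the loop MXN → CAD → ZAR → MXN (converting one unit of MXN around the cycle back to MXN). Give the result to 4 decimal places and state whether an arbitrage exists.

Around MXN → CAD → ZAR → MXN: 1 × 0.061899 × 15.896 × 1.0163 = 0.999985
Product ≈ 1 (deviation 0.002%, within rounding noise).

1.0000 (no arbitrage)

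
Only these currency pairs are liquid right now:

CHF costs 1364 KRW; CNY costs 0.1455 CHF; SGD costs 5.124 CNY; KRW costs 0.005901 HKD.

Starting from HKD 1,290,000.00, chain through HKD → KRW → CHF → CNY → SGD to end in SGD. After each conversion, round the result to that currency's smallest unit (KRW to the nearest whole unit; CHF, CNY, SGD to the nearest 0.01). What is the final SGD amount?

HKD 1,290,000.00 ÷ 0.005901 = KRW 218,607,016
KRW 218,607,016 ÷ 1364 = CHF 160,269.07
CHF 160,269.07 ÷ 0.1455 = CNY 1,101,505.64
CNY 1,101,505.64 ÷ 5.124 = SGD 214,969.88

SGD 214,969.88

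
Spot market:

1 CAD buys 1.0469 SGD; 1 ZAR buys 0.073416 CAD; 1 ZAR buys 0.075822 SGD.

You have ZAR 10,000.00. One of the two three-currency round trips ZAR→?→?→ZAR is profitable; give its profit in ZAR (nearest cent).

Profitable loop is ZAR → CAD → SGD → ZAR:
ZAR 10,000.00 × 0.073416 = CAD 734.16
CAD 734.16 × 1.0469 = SGD 768.59
SGD 768.59 ÷ 0.075822 = ZAR 10,136.80
Profit = ZAR 10,136.80 − ZAR 10,000.00

Profit: ZAR 136.80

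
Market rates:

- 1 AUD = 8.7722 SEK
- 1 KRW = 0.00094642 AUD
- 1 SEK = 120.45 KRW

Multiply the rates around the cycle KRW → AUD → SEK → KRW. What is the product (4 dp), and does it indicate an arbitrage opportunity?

Around KRW → AUD → SEK → KRW: 1 × 0.00094642 × 8.7722 × 120.45 = 0.999998
Product ≈ 1 (deviation 0.000%, within rounding noise).

1.0000 (no arbitrage)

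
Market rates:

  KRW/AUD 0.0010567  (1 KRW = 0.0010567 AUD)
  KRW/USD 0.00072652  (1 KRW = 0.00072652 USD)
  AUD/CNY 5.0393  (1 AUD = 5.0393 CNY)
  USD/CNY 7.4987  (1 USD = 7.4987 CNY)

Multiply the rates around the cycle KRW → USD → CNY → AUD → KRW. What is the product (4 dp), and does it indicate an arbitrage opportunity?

1.0231 (arbitrage exists)

Around KRW → USD → CNY → AUD → KRW: 1 × 0.00072652 × 7.4987 ÷ 5.0393 ÷ 0.0010567 = 1.023085
Product > 1; profitable direction is KRW → USD → CNY → AUD → KRW.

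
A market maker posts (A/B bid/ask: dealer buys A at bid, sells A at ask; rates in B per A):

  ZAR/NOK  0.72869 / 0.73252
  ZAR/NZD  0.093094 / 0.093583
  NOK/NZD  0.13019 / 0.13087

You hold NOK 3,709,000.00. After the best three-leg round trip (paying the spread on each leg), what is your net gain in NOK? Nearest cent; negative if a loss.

Best loop NOK → NZD → ZAR → NOK:
NOK 3,709,000.00 × 0.13019 (sell NOK at bid) = NZD 482,874.71
NZD 482,874.71 ÷ 0.093583 (buy ZAR at ask) = ZAR 5,159,855.00
ZAR 5,159,855.00 × 0.72869 (sell ZAR at bid) = NOK 3,759,934.74

Net profit: NOK 50,934.74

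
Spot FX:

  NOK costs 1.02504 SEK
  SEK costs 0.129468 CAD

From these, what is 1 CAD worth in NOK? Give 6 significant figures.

CAD/NOK = 7.53523

1 CAD ÷ 0.129468 = 7.72392 SEK
7.72392 SEK ÷ 1.02504 = 7.53523 NOK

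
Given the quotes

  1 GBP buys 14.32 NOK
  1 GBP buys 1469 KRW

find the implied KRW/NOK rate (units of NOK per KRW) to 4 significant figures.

KRW/NOK = 0.009748

1 KRW ÷ 1469 = 0.000680735 GBP
0.000680735 GBP × 14.32 = 0.00974813 NOK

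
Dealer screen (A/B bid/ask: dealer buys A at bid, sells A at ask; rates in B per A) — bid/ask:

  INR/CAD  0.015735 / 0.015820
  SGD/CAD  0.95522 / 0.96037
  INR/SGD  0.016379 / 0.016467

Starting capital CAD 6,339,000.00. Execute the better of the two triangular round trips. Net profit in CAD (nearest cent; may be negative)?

Net result: CAD -31,831.58 (no profitable arbitrage after spreads)

Best loop CAD → SGD → INR → CAD:
CAD 6,339,000.00 ÷ 0.96037 (buy SGD at ask) = SGD 6,600,581.03
SGD 6,600,581.03 ÷ 0.016467 (buy INR at ask) = INR 400,836,887.48
INR 400,836,887.48 × 0.015735 (sell INR at bid) = CAD 6,307,168.42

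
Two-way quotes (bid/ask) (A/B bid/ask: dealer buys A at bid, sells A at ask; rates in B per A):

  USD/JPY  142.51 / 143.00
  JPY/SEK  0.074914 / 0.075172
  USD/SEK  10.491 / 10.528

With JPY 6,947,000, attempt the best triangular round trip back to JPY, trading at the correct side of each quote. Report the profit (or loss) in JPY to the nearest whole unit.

Best loop JPY → SEK → USD → JPY:
JPY 6,947,000 × 0.074914 (sell JPY at bid) = SEK 520,427.56
SEK 520,427.56 ÷ 10.528 (buy USD at ask) = USD 49,432.71
USD 49,432.71 × 142.51 (sell USD at bid) = JPY 7,044,655

Net profit: JPY 97,655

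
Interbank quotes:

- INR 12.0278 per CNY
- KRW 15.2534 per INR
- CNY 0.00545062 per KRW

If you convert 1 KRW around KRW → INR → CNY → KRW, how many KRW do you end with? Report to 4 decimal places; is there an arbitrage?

1.0000 (no arbitrage)

Around KRW → INR → CNY → KRW: 1 ÷ 15.2534 ÷ 12.0278 ÷ 0.00545062 = 1.000003
Product ≈ 1 (deviation 0.000%, within rounding noise).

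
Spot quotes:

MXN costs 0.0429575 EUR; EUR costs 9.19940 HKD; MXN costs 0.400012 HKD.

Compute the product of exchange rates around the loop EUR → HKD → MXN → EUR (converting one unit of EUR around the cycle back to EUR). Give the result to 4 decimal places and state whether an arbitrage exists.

0.9879 (arbitrage exists)

Around EUR → HKD → MXN → EUR: 1 × 9.19940 ÷ 0.400012 × 0.0429575 = 0.987928
Product < 1; profitable direction is EUR → MXN → HKD → EUR.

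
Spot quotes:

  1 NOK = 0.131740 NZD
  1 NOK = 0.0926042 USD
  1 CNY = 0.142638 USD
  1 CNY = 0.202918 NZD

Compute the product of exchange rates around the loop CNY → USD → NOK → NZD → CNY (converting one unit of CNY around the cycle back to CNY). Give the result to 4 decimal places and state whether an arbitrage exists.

1.0000 (no arbitrage)

Around CNY → USD → NOK → NZD → CNY: 1 × 0.142638 ÷ 0.0926042 × 0.131740 ÷ 0.202918 = 1.000004
Product ≈ 1 (deviation 0.000%, within rounding noise).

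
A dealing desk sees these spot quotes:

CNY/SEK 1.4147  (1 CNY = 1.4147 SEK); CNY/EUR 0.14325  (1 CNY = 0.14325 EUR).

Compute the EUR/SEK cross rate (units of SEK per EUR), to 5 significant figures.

EUR/SEK = 9.8757

1 EUR ÷ 0.14325 = 6.9808 CNY
6.9808 CNY × 1.4147 = 9.87574 SEK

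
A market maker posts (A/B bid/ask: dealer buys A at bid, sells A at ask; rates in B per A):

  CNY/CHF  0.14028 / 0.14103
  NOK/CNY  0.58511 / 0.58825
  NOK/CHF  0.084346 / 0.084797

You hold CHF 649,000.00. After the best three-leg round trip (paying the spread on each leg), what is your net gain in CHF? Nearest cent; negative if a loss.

Net profit: CHF 10,835.61

Best loop CHF → CNY → NOK → CHF:
CHF 649,000.00 ÷ 0.14103 (buy CNY at ask) = CNY 4,601,857.76
CNY 4,601,857.76 ÷ 0.58825 (buy NOK at ask) = NOK 7,822,962.62
NOK 7,822,962.62 × 0.084346 (sell NOK at bid) = CHF 659,835.61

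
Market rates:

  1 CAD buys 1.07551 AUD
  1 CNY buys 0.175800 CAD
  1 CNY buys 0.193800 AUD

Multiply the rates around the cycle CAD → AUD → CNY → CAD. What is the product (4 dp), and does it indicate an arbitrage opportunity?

Around CAD → AUD → CNY → CAD: 1 × 1.07551 ÷ 0.193800 × 0.175800 = 0.975617
Product < 1; profitable direction is CAD → CNY → AUD → CAD.

0.9756 (arbitrage exists)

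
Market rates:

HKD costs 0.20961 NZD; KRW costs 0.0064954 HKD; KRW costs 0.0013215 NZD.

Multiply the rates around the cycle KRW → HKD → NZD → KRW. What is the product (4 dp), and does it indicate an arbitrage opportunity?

Around KRW → HKD → NZD → KRW: 1 × 0.0064954 × 0.20961 ÷ 0.0013215 = 1.030269
Product > 1; profitable direction is KRW → HKD → NZD → KRW.

1.0303 (arbitrage exists)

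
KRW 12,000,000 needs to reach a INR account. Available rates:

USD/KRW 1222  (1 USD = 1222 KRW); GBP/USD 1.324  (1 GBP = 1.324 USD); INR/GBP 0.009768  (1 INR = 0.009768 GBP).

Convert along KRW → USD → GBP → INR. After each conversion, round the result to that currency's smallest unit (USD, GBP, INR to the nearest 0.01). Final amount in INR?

KRW 12,000,000 ÷ 1222 = USD 9,819.97
USD 9,819.97 ÷ 1.324 = GBP 7,416.90
GBP 7,416.90 ÷ 0.009768 = INR 759,305.90

INR 759,305.90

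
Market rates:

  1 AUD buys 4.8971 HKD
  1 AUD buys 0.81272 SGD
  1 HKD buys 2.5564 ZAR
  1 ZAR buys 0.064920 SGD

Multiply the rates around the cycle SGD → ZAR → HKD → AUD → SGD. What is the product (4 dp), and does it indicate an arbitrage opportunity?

1.0000 (no arbitrage)

Around SGD → ZAR → HKD → AUD → SGD: 1 ÷ 0.064920 ÷ 2.5564 ÷ 4.8971 × 0.81272 = 0.999988
Product ≈ 1 (deviation 0.001%, within rounding noise).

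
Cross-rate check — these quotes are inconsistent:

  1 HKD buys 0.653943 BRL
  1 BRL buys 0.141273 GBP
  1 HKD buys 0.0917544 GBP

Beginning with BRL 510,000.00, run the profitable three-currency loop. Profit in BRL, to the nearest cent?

Profit: BRL 3,502.24

Profitable loop is BRL → GBP → HKD → BRL:
BRL 510,000.00 × 0.141273 = GBP 72,049.23
GBP 72,049.23 ÷ 0.0917544 = HKD 785,240.05
HKD 785,240.05 × 0.653943 = BRL 513,502.24
Profit = BRL 513,502.24 − BRL 510,000.00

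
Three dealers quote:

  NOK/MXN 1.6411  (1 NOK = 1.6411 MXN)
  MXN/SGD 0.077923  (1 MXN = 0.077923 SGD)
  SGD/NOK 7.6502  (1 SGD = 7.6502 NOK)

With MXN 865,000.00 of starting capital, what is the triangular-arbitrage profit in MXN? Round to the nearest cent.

Profit: MXN 19,183.91

Profitable loop is MXN → NOK → SGD → MXN:
MXN 865,000.00 ÷ 1.6411 = NOK 527,085.49
NOK 527,085.49 ÷ 7.6502 = SGD 68,898.26
SGD 68,898.26 ÷ 0.077923 = MXN 884,183.91
Profit = MXN 884,183.91 − MXN 865,000.00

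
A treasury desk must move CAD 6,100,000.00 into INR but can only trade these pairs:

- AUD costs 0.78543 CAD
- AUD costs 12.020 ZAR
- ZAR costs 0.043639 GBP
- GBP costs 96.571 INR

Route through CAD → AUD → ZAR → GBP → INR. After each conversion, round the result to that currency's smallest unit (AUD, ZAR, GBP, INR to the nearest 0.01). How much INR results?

INR 393,412,664.56

CAD 6,100,000.00 ÷ 0.78543 = AUD 7,766,446.41
AUD 7,766,446.41 × 12.020 = ZAR 93,352,685.85
ZAR 93,352,685.85 × 0.043639 = GBP 4,073,817.86
GBP 4,073,817.86 × 96.571 = INR 393,412,664.56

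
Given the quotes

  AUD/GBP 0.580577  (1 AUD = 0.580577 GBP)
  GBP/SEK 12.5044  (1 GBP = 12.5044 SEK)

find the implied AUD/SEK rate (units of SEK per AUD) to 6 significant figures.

AUD/SEK = 7.25977

1 AUD × 0.580577 = 0.580577 GBP
0.580577 GBP × 12.5044 = 7.25977 SEK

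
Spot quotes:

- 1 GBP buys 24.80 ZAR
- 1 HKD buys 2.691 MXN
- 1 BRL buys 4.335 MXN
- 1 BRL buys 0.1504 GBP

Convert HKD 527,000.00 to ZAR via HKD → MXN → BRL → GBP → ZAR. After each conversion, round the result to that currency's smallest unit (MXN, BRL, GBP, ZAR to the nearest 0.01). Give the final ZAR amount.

HKD 527,000.00 × 2.691 = MXN 1,418,157.00
MXN 1,418,157.00 ÷ 4.335 = BRL 327,141.18
BRL 327,141.18 × 0.1504 = GBP 49,202.03
GBP 49,202.03 × 24.80 = ZAR 1,220,210.34

ZAR 1,220,210.34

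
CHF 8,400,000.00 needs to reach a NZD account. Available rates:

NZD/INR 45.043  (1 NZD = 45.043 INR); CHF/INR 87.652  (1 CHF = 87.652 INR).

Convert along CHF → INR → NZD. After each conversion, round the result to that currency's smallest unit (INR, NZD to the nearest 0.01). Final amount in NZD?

NZD 16,346,087.07

CHF 8,400,000.00 × 87.652 = INR 736,276,800.00
INR 736,276,800.00 ÷ 45.043 = NZD 16,346,087.07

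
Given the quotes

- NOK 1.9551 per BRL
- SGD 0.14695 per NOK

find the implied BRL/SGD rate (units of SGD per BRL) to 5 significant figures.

1 BRL × 1.9551 = 1.9551 NOK
1.9551 NOK × 0.14695 = 0.287302 SGD

BRL/SGD = 0.28730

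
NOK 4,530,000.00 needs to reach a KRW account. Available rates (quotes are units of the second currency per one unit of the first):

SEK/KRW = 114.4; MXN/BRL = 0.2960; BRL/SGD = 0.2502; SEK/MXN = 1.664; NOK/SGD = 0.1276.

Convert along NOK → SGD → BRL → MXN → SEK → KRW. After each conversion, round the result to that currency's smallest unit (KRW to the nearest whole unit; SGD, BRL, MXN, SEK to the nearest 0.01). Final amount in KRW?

NOK 4,530,000.00 × 0.1276 = SGD 578,028.00
SGD 578,028.00 ÷ 0.2502 = BRL 2,310,263.79
BRL 2,310,263.79 ÷ 0.2960 = MXN 7,804,945.24
MXN 7,804,945.24 ÷ 1.664 = SEK 4,690,471.90
SEK 4,690,471.90 × 114.4 = KRW 536,589,985

KRW 536,589,985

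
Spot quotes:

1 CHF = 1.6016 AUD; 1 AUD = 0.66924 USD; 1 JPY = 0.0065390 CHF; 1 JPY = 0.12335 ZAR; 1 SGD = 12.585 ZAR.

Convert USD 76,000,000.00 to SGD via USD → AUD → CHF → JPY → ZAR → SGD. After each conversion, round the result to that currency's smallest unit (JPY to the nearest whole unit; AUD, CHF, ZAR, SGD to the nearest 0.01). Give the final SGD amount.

USD 76,000,000.00 ÷ 0.66924 = AUD 113,561,652.02
AUD 113,561,652.02 ÷ 1.6016 = CHF 70,905,127.39
CHF 70,905,127.39 ÷ 0.0065390 = JPY 10,843,420,613
JPY 10,843,420,613 × 0.12335 = ZAR 1,337,535,932.61
ZAR 1,337,535,932.61 ÷ 12.585 = SGD 106,280,169.46

SGD 106,280,169.46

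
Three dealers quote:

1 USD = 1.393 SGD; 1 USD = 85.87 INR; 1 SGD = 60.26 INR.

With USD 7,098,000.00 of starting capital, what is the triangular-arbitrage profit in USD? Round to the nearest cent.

Profitable loop is USD → INR → SGD → USD:
USD 7,098,000.00 × 85.87 = INR 609,505,260.00
INR 609,505,260.00 ÷ 60.26 = SGD 10,114,591.11
SGD 10,114,591.11 ÷ 1.393 = USD 7,261,013.00
Profit = USD 7,261,013.00 − USD 7,098,000.00

Profit: USD 163,013.00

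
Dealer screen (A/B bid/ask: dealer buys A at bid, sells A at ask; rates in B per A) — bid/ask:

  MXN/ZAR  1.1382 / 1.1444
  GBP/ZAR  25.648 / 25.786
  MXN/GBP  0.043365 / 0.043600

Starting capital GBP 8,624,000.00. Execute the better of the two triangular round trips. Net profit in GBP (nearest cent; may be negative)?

Net profit: GBP 106,856.73

Best loop GBP → MXN → ZAR → GBP:
GBP 8,624,000.00 ÷ 0.043600 (buy MXN at ask) = MXN 197,798,165.14
MXN 197,798,165.14 × 1.1382 (sell MXN at bid) = ZAR 225,133,871.56
ZAR 225,133,871.56 ÷ 25.786 (buy GBP at ask) = GBP 8,730,856.73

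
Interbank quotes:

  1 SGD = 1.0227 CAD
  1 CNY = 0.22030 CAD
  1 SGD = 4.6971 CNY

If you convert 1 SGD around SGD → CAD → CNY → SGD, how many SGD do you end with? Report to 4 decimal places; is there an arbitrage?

0.9883 (arbitrage exists)

Around SGD → CAD → CNY → SGD: 1 × 1.0227 ÷ 0.22030 ÷ 4.6971 = 0.988334
Product < 1; profitable direction is SGD → CNY → CAD → SGD.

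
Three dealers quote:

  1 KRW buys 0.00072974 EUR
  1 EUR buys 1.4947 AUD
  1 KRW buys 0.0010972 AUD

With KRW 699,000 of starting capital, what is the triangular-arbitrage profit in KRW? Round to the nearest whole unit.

Profit: KRW 4,138

Profitable loop is KRW → AUD → EUR → KRW:
KRW 699,000 × 0.0010972 = AUD 766.94
AUD 766.94 ÷ 1.4947 = EUR 513.11
EUR 513.11 ÷ 0.00072974 = KRW 703,138
Profit = KRW 703,138 − KRW 699,000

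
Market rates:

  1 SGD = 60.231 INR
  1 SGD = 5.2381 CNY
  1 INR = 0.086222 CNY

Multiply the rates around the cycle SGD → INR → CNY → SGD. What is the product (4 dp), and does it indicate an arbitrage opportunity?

Around SGD → INR → CNY → SGD: 1 × 60.231 × 0.086222 ÷ 5.2381 = 0.991435
Product < 1; profitable direction is SGD → CNY → INR → SGD.

0.9914 (arbitrage exists)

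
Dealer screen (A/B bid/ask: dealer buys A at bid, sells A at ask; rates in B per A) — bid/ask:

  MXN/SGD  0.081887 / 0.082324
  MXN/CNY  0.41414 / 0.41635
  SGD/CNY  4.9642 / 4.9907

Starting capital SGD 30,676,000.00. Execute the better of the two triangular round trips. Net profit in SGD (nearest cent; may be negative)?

Net profit: SGD 245,316.77

Best loop SGD → MXN → CNY → SGD:
SGD 30,676,000.00 ÷ 0.082324 (buy MXN at ask) = MXN 372,625,236.87
MXN 372,625,236.87 × 0.41414 (sell MXN at bid) = CNY 154,319,015.60
CNY 154,319,015.60 ÷ 4.9907 (buy SGD at ask) = SGD 30,921,316.77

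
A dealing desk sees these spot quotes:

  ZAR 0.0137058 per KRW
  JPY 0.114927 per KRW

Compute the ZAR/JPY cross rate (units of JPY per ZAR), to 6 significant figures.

ZAR/JPY = 8.38528

1 ZAR ÷ 0.0137058 = 72.9618 KRW
72.9618 KRW × 0.114927 = 8.38528 JPY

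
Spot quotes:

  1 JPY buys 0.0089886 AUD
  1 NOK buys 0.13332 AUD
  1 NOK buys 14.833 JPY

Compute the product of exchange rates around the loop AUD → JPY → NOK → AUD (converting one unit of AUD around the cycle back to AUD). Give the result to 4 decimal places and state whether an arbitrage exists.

Around AUD → JPY → NOK → AUD: 1 ÷ 0.0089886 ÷ 14.833 × 0.13332 = 0.999941
Product ≈ 1 (deviation 0.006%, within rounding noise).

0.9999 (no arbitrage)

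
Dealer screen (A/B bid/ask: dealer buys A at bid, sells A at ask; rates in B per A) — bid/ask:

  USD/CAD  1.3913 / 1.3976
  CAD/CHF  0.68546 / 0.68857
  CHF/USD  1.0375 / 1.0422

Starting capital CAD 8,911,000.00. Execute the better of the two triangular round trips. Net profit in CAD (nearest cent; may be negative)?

Net result: CAD -26,266.91 (no profitable arbitrage after spreads)

Best loop CAD → USD → CHF → CAD:
CAD 8,911,000.00 ÷ 1.3976 (buy USD at ask) = USD 6,375,930.17
USD 6,375,930.17 ÷ 1.0422 (buy CHF at ask) = CHF 6,117,760.67
CHF 6,117,760.67 ÷ 0.68857 (buy CAD at ask) = CAD 8,884,733.09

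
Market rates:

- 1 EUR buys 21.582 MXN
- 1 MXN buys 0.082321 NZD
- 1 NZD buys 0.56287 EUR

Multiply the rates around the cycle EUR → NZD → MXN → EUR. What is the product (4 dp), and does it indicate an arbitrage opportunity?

1.0000 (no arbitrage)

Around EUR → NZD → MXN → EUR: 1 ÷ 0.56287 ÷ 0.082321 ÷ 21.582 = 0.999976
Product ≈ 1 (deviation 0.002%, within rounding noise).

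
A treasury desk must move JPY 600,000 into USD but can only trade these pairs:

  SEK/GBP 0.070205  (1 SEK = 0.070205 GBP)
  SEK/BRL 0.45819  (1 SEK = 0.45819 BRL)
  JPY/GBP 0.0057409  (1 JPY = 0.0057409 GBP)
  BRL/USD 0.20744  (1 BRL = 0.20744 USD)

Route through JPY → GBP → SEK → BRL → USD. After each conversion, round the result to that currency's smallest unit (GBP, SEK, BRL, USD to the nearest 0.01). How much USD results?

USD 4,663.39

JPY 600,000 × 0.0057409 = GBP 3,444.54
GBP 3,444.54 ÷ 0.070205 = SEK 49,064.03
SEK 49,064.03 × 0.45819 = BRL 22,480.65
BRL 22,480.65 × 0.20744 = USD 4,663.39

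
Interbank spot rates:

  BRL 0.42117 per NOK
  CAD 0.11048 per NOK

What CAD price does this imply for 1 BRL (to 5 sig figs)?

1 BRL ÷ 0.42117 = 2.37434 NOK
2.37434 NOK × 0.11048 = 0.262317 CAD

BRL/CAD = 0.26232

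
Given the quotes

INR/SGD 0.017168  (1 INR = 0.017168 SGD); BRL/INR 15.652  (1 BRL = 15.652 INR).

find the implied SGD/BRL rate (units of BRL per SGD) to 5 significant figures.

SGD/BRL = 3.7214

1 SGD ÷ 0.017168 = 58.2479 INR
58.2479 INR ÷ 15.652 = 3.72144 BRL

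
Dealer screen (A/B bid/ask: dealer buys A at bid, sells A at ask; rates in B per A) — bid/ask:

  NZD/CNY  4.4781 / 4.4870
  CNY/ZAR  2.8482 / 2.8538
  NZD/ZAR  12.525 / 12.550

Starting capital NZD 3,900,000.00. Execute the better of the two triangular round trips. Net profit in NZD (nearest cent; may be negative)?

Net profit: NZD 63,557.39

Best loop NZD → CNY → ZAR → NZD:
NZD 3,900,000.00 × 4.4781 (sell NZD at bid) = CNY 17,464,590.00
CNY 17,464,590.00 × 2.8482 (sell CNY at bid) = ZAR 49,742,645.24
ZAR 49,742,645.24 ÷ 12.550 (buy NZD at ask) = NZD 3,963,557.39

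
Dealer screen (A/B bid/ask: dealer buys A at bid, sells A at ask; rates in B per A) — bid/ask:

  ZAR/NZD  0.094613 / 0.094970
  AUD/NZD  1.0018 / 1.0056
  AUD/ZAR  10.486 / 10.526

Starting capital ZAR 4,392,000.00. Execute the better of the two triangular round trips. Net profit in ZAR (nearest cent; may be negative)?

Net profit: ZAR 9,427.53

Best loop ZAR → AUD → NZD → ZAR:
ZAR 4,392,000.00 ÷ 10.526 (buy AUD at ask) = AUD 417,252.52
AUD 417,252.52 × 1.0018 (sell AUD at bid) = NZD 418,003.57
NZD 418,003.57 ÷ 0.094970 (buy ZAR at ask) = ZAR 4,401,427.53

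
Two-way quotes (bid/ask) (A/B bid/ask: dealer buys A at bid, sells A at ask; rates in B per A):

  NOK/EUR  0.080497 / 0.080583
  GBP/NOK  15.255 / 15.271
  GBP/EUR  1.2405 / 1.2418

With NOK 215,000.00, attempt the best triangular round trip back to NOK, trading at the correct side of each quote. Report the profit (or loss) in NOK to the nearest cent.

Best loop NOK → GBP → EUR → NOK:
NOK 215,000.00 ÷ 15.271 (buy GBP at ask) = GBP 14,078.97
GBP 14,078.97 × 1.2405 (sell GBP at bid) = EUR 17,464.97
EUR 17,464.97 ÷ 0.080583 (buy NOK at ask) = NOK 216,732.64

Net profit: NOK 1,732.64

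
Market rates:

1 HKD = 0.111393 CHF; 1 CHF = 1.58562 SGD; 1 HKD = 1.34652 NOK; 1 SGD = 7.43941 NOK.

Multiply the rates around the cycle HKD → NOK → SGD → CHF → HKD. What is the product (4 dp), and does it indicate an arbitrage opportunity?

Around HKD → NOK → SGD → CHF → HKD: 1 × 1.34652 ÷ 7.43941 ÷ 1.58562 ÷ 0.111393 = 1.024749
Product > 1; profitable direction is HKD → NOK → SGD → CHF → HKD.

1.0247 (arbitrage exists)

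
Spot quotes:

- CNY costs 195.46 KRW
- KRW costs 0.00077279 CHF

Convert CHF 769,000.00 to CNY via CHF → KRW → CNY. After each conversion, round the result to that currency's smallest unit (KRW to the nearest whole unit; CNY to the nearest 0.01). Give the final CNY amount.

CNY 5,091,045.19

CHF 769,000.00 ÷ 0.00077279 = KRW 995,095,692
KRW 995,095,692 ÷ 195.46 = CNY 5,091,045.19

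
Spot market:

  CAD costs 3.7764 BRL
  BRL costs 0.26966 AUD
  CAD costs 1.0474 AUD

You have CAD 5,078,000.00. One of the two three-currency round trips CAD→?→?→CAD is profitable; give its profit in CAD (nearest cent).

Profitable loop is CAD → AUD → BRL → CAD:
CAD 5,078,000.00 × 1.0474 = AUD 5,318,697.20
AUD 5,318,697.20 ÷ 0.26966 = BRL 19,723,715.79
BRL 19,723,715.79 ÷ 3.7764 = CAD 5,222,888.41
Profit = CAD 5,222,888.41 − CAD 5,078,000.00

Profit: CAD 144,888.41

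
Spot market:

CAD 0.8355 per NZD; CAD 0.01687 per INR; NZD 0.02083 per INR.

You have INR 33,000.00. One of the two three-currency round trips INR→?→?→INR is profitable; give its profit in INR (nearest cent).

Profitable loop is INR → NZD → CAD → INR:
INR 33,000.00 × 0.02083 = NZD 687.39
NZD 687.39 × 0.8355 = CAD 574.31
CAD 574.31 ÷ 0.01687 = INR 34,043.53
Profit = INR 34,043.53 − INR 33,000.00

Profit: INR 1,043.53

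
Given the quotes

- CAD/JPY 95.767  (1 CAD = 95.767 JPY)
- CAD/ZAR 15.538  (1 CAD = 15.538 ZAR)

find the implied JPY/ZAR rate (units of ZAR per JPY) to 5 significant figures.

JPY/ZAR = 0.16225

1 JPY ÷ 95.767 = 0.010442 CAD
0.010442 CAD × 15.538 = 0.162248 ZAR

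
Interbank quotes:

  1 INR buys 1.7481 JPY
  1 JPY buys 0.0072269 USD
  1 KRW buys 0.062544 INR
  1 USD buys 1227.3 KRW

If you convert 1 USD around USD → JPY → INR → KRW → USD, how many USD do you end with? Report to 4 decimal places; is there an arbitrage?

Around USD → JPY → INR → KRW → USD: 1 ÷ 0.0072269 ÷ 1.7481 ÷ 0.062544 ÷ 1227.3 = 1.031206
Product > 1; profitable direction is USD → JPY → INR → KRW → USD.

1.0312 (arbitrage exists)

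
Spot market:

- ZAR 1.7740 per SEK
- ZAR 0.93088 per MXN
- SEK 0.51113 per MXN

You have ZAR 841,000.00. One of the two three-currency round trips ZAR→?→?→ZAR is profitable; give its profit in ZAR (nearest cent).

Profitable loop is ZAR → SEK → MXN → ZAR:
ZAR 841,000.00 ÷ 1.7740 = SEK 474,069.90
SEK 474,069.90 ÷ 0.51113 = MXN 927,493.79
MXN 927,493.79 × 0.93088 = ZAR 863,385.41
Profit = ZAR 863,385.41 − ZAR 841,000.00

Profit: ZAR 22,385.41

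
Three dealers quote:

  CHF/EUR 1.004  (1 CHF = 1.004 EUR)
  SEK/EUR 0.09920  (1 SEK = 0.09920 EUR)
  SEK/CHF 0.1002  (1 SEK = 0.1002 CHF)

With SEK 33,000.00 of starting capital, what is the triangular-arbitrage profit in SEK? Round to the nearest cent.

Profitable loop is SEK → CHF → EUR → SEK:
SEK 33,000.00 × 0.1002 = CHF 3,306.60
CHF 3,306.60 × 1.004 = EUR 3,319.83
EUR 3,319.83 ÷ 0.09920 = SEK 33,465.99
Profit = SEK 33,465.99 − SEK 33,000.00

Profit: SEK 465.99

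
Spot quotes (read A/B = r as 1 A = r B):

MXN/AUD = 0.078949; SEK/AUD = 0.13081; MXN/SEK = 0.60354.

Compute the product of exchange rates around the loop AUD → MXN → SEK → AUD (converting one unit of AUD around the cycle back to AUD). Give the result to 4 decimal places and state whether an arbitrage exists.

Around AUD → MXN → SEK → AUD: 1 ÷ 0.078949 × 0.60354 × 0.13081 = 1.000001
Product ≈ 1 (deviation 0.000%, within rounding noise).

1.0000 (no arbitrage)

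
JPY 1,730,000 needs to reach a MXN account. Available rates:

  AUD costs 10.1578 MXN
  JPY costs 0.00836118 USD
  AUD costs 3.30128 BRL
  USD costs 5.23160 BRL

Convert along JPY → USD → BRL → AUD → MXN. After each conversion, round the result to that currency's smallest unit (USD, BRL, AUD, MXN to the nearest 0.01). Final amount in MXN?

JPY 1,730,000 × 0.00836118 = USD 14,464.84
USD 14,464.84 × 5.23160 = BRL 75,674.26
BRL 75,674.26 ÷ 3.30128 = AUD 22,922.70
AUD 22,922.70 × 10.1578 = MXN 232,844.20

MXN 232,844.20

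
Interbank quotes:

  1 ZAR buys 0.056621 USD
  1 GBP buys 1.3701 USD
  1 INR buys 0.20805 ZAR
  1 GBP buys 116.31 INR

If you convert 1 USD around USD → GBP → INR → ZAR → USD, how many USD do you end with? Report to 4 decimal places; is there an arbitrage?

1.0000 (no arbitrage)

Around USD → GBP → INR → ZAR → USD: 1 ÷ 1.3701 × 116.31 × 0.20805 × 0.056621 = 1.000023
Product ≈ 1 (deviation 0.002%, within rounding noise).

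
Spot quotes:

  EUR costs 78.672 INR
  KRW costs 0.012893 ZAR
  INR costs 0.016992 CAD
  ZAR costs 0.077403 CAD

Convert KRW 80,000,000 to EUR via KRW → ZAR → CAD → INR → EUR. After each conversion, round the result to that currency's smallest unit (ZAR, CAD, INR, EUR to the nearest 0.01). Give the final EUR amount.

KRW 80,000,000 × 0.012893 = ZAR 1,031,440.00
ZAR 1,031,440.00 × 0.077403 = CAD 79,836.55
CAD 79,836.55 ÷ 0.016992 = INR 4,698,478.70
INR 4,698,478.70 ÷ 78.672 = EUR 59,722.38

EUR 59,722.38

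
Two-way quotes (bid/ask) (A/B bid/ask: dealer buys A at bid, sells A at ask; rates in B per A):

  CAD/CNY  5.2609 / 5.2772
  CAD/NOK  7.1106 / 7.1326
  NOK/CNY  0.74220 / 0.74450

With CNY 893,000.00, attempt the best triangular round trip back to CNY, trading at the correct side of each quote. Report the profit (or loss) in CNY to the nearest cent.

Best loop CNY → CAD → NOK → CNY:
CNY 893,000.00 ÷ 5.2772 (buy CAD at ask) = CAD 169,218.52
CAD 169,218.52 × 7.1106 (sell CAD at bid) = NOK 1,203,245.24
NOK 1,203,245.24 × 0.74220 (sell NOK at bid) = CNY 893,048.62

Net profit: CNY 48.62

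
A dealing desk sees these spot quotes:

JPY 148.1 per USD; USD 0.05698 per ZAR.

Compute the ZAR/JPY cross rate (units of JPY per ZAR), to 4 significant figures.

1 ZAR × 0.05698 = 0.05698 USD
0.05698 USD × 148.1 = 8.43874 JPY

ZAR/JPY = 8.439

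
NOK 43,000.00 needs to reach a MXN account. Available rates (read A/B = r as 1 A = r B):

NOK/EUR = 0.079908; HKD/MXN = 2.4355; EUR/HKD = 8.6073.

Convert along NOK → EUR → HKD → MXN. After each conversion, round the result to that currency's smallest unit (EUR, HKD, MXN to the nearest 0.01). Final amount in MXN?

MXN 72,029.99

NOK 43,000.00 × 0.079908 = EUR 3,436.04
EUR 3,436.04 × 8.6073 = HKD 29,575.03
HKD 29,575.03 × 2.4355 = MXN 72,029.99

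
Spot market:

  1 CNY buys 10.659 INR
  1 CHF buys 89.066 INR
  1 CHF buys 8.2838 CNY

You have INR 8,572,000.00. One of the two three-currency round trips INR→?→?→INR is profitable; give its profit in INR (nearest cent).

Profitable loop is INR → CNY → CHF → INR:
INR 8,572,000.00 ÷ 10.659 = CNY 804,203.02
CNY 804,203.02 ÷ 8.2838 = CHF 97,081.41
CHF 97,081.41 × 89.066 = INR 8,646,653.26
Profit = INR 8,646,653.26 − INR 8,572,000.00

Profit: INR 74,653.26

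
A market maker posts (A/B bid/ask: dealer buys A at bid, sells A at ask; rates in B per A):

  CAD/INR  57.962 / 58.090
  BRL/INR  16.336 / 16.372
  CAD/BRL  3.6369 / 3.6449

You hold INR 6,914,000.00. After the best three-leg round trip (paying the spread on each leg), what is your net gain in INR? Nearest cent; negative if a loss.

Best loop INR → CAD → BRL → INR:
INR 6,914,000.00 ÷ 58.090 (buy CAD at ask) = CAD 119,022.21
CAD 119,022.21 × 3.6369 (sell CAD at bid) = BRL 432,871.86
BRL 432,871.86 × 16.336 (sell BRL at bid) = INR 7,071,394.78

Net profit: INR 157,394.78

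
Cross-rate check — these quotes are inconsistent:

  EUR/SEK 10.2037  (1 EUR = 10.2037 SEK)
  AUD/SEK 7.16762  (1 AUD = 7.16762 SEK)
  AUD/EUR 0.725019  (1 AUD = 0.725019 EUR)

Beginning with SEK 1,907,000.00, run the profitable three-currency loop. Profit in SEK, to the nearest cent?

Profit: SEK 61,261.46

Profitable loop is SEK → AUD → EUR → SEK:
SEK 1,907,000.00 ÷ 7.16762 = AUD 266,057.63
AUD 266,057.63 × 0.725019 = EUR 192,896.84
EUR 192,896.84 × 10.2037 = SEK 1,968,261.46
Profit = SEK 1,968,261.46 − SEK 1,907,000.00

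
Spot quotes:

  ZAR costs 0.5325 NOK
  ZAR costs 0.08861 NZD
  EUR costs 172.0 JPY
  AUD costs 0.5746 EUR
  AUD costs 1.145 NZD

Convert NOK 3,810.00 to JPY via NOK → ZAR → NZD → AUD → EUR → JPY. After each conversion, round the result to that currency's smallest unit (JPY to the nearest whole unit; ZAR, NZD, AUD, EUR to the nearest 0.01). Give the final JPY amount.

NOK 3,810.00 ÷ 0.5325 = ZAR 7,154.93
ZAR 7,154.93 × 0.08861 = NZD 634.00
NZD 634.00 ÷ 1.145 = AUD 553.71
AUD 553.71 × 0.5746 = EUR 318.16
EUR 318.16 × 172.0 = JPY 54,724

JPY 54,724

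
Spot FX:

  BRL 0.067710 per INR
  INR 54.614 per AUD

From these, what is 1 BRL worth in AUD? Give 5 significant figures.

BRL/AUD = 0.27042

1 BRL ÷ 0.067710 = 14.7689 INR
14.7689 INR ÷ 54.614 = 0.270423 AUD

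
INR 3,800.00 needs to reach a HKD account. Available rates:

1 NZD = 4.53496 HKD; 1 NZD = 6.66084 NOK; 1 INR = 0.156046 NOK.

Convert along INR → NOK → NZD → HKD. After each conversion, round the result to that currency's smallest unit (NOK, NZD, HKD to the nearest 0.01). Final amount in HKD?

HKD 403.70

INR 3,800.00 × 0.156046 = NOK 592.97
NOK 592.97 ÷ 6.66084 = NZD 89.02
NZD 89.02 × 4.53496 = HKD 403.70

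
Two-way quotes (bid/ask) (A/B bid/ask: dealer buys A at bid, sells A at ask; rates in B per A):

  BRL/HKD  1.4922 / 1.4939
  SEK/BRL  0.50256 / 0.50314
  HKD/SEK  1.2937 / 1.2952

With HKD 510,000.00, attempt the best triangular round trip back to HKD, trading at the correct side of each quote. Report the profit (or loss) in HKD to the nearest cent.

Net profit: HKD 13,869.32

Best loop HKD → BRL → SEK → HKD:
HKD 510,000.00 ÷ 1.4939 (buy BRL at ask) = BRL 341,388.31
BRL 341,388.31 ÷ 0.50314 (buy SEK at ask) = SEK 678,515.55
SEK 678,515.55 ÷ 1.2952 (buy HKD at ask) = HKD 523,869.32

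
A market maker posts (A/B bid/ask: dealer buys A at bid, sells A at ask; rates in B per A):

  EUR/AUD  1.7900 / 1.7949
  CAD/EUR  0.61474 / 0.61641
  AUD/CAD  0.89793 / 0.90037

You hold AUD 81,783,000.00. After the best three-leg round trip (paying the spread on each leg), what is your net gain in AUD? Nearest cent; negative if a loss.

Net profit: AUD 314,907.54

Best loop AUD → EUR → CAD → AUD:
AUD 81,783,000.00 ÷ 1.7949 (buy EUR at ask) = EUR 45,564,098.28
EUR 45,564,098.28 ÷ 0.61641 (buy CAD at ask) = CAD 73,918,493.01
CAD 73,918,493.01 ÷ 0.90037 (buy AUD at ask) = AUD 82,097,907.54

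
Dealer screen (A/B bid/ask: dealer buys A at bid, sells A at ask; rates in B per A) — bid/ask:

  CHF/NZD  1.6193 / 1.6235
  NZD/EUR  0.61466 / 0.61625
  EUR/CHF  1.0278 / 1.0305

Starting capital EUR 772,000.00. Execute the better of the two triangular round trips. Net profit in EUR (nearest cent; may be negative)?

Best loop EUR → CHF → NZD → EUR:
EUR 772,000.00 × 1.0278 (sell EUR at bid) = CHF 793,461.60
CHF 793,461.60 × 1.6193 (sell CHF at bid) = NZD 1,284,852.37
NZD 1,284,852.37 × 0.61466 (sell NZD at bid) = EUR 789,747.36

Net profit: EUR 17,747.36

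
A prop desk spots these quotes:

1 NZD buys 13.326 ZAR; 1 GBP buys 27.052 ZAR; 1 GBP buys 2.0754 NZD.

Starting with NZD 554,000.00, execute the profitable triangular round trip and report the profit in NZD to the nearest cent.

Profitable loop is NZD → ZAR → GBP → NZD:
NZD 554,000.00 × 13.326 = ZAR 7,382,604.00
ZAR 7,382,604.00 ÷ 27.052 = GBP 272,904.18
GBP 272,904.18 × 2.0754 = NZD 566,385.34
Profit = NZD 566,385.34 − NZD 554,000.00

Profit: NZD 12,385.34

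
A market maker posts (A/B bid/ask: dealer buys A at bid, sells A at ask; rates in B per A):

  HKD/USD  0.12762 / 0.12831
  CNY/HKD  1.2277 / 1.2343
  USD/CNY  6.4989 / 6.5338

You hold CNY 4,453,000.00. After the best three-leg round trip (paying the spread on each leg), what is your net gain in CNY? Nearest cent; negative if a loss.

Best loop CNY → HKD → USD → CNY:
CNY 4,453,000.00 × 1.2277 (sell CNY at bid) = HKD 5,466,948.10
HKD 5,466,948.10 × 0.12762 (sell HKD at bid) = USD 697,691.92
USD 697,691.92 × 6.4989 (sell USD at bid) = CNY 4,534,230.00

Net profit: CNY 81,230.00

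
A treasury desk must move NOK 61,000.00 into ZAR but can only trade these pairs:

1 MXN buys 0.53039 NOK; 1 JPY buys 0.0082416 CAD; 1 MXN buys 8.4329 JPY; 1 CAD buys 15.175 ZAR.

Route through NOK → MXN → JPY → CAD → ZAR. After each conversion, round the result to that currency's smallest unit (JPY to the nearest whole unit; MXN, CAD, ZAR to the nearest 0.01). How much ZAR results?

NOK 61,000.00 ÷ 0.53039 = MXN 115,009.71
MXN 115,009.71 × 8.4329 = JPY 969,865
JPY 969,865 × 0.0082416 = CAD 7,993.24
CAD 7,993.24 × 15.175 = ZAR 121,297.42

ZAR 121,297.42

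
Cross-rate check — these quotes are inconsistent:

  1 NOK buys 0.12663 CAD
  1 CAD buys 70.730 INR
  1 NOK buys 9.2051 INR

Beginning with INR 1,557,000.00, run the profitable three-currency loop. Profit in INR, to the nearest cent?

Profit: INR 43,209.55

Profitable loop is INR → CAD → NOK → INR:
INR 1,557,000.00 ÷ 70.730 = CAD 22,013.29
CAD 22,013.29 ÷ 0.12663 = NOK 173,839.45
NOK 173,839.45 × 9.2051 = INR 1,600,209.55
Profit = INR 1,600,209.55 − INR 1,557,000.00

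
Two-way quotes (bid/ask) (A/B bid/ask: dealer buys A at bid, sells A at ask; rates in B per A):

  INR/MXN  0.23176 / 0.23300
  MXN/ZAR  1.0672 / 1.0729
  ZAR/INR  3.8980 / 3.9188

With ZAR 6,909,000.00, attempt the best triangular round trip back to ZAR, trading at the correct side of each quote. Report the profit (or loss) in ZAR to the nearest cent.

Net profit: ZAR 143,562.23

Best loop ZAR → MXN → INR → ZAR:
ZAR 6,909,000.00 ÷ 1.0729 (buy MXN at ask) = MXN 6,439,556.34
MXN 6,439,556.34 ÷ 0.23300 (buy INR at ask) = INR 27,637,580.87
INR 27,637,580.87 ÷ 3.9188 (buy ZAR at ask) = ZAR 7,052,562.23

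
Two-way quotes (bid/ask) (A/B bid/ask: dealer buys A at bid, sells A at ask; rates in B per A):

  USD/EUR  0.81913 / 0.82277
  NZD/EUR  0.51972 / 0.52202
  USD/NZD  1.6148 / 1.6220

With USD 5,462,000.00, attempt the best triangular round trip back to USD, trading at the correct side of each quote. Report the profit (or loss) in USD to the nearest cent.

Best loop USD → NZD → EUR → USD:
USD 5,462,000.00 × 1.6148 (sell USD at bid) = NZD 8,820,037.60
NZD 8,820,037.60 × 0.51972 (sell NZD at bid) = EUR 4,583,949.94
EUR 4,583,949.94 ÷ 0.82277 (buy USD at ask) = USD 5,571,362.52

Net profit: USD 109,362.52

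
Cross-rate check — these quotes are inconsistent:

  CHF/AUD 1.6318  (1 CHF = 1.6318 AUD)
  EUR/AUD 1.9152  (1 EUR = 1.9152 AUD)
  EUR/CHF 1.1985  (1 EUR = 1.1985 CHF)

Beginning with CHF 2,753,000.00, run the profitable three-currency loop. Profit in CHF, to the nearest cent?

Profitable loop is CHF → AUD → EUR → CHF:
CHF 2,753,000.00 × 1.6318 = AUD 4,492,345.40
AUD 4,492,345.40 ÷ 1.9152 = EUR 2,345,627.30
EUR 2,345,627.30 × 1.1985 = CHF 2,811,234.32
Profit = CHF 2,811,234.32 − CHF 2,753,000.00

Profit: CHF 58,234.32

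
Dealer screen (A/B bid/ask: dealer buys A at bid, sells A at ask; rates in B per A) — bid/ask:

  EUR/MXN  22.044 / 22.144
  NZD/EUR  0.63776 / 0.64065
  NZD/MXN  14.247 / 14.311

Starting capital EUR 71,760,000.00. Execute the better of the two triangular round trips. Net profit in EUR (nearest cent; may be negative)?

Net profit: EUR 305,756.69

Best loop EUR → NZD → MXN → EUR:
EUR 71,760,000.00 ÷ 0.64065 (buy NZD at ask) = NZD 112,011,238.59
NZD 112,011,238.59 × 14.247 (sell NZD at bid) = MXN 1,595,824,116.13
MXN 1,595,824,116.13 ÷ 22.144 (buy EUR at ask) = EUR 72,065,756.69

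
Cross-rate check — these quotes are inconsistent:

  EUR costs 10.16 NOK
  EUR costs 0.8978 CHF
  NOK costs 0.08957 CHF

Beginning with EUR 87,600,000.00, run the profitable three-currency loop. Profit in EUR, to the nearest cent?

Profitable loop is EUR → NOK → CHF → EUR:
EUR 87,600,000.00 × 10.16 = NOK 890,016,000.00
NOK 890,016,000.00 × 0.08957 = CHF 79,718,733.12
CHF 79,718,733.12 ÷ 0.8978 = EUR 88,793,420.72
Profit = EUR 88,793,420.72 − EUR 87,600,000.00

Profit: EUR 1,193,420.72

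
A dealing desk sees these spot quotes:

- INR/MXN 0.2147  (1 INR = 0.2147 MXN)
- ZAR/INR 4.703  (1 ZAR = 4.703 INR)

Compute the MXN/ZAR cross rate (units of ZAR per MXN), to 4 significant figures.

1 MXN ÷ 0.2147 = 4.65766 INR
4.65766 INR ÷ 4.703 = 0.99036 ZAR

MXN/ZAR = 0.9904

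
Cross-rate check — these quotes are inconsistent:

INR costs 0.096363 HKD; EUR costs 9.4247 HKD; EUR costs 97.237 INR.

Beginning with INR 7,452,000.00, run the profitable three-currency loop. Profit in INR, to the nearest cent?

Profit: INR 43,463.92

Profitable loop is INR → EUR → HKD → INR:
INR 7,452,000.00 ÷ 97.237 = EUR 76,637.49
EUR 76,637.49 × 9.4247 = HKD 722,285.39
HKD 722,285.39 ÷ 0.096363 = INR 7,495,463.92
Profit = INR 7,495,463.92 − INR 7,452,000.00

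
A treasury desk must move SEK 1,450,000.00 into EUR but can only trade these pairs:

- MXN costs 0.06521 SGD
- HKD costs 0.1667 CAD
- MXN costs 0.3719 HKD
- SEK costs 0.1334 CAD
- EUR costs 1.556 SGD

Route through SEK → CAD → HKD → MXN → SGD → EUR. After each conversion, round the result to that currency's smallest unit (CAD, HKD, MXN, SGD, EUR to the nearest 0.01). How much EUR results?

EUR 130,757.51

SEK 1,450,000.00 × 0.1334 = CAD 193,430.00
CAD 193,430.00 ÷ 0.1667 = HKD 1,160,347.93
HKD 1,160,347.93 ÷ 0.3719 = MXN 3,120,053.59
MXN 3,120,053.59 × 0.06521 = SGD 203,458.69
SGD 203,458.69 ÷ 1.556 = EUR 130,757.51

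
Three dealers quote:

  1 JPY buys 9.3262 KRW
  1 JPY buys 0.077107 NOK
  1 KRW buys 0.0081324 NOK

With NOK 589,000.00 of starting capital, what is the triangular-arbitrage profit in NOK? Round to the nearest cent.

Profitable loop is NOK → KRW → JPY → NOK:
NOK 589,000.00 ÷ 0.0081324 = KRW 72,426,344
KRW 72,426,344 ÷ 9.3262 = JPY 7,765,901
JPY 7,765,901 × 0.077107 = NOK 598,805.31
Profit = NOK 598,805.31 − NOK 589,000.00

Profit: NOK 9,805.31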